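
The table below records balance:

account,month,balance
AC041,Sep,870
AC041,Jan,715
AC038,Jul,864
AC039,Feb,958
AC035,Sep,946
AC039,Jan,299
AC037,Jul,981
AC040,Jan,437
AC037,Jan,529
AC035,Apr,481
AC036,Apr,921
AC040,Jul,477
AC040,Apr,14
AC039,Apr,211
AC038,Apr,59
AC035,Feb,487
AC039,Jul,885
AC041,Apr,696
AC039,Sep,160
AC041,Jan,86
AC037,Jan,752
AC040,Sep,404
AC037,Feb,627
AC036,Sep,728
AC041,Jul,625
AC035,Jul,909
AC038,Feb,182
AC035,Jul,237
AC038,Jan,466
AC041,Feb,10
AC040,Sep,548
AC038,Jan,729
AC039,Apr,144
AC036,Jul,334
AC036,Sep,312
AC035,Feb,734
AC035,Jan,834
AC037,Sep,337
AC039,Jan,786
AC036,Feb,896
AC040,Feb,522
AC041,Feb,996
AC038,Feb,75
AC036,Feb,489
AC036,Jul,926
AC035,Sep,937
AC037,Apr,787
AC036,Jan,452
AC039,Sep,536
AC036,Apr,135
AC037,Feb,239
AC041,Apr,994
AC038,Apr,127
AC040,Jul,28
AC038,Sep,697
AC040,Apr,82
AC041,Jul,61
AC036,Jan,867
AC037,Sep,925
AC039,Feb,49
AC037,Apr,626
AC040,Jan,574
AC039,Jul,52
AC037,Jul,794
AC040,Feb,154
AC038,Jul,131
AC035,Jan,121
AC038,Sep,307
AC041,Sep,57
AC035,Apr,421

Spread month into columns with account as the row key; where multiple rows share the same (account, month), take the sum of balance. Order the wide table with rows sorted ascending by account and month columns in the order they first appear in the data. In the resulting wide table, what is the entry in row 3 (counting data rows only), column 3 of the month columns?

With rows sorted ascending by account, row 3 is account=AC037. month columns in first-appearance order: Sep, Jan, Jul, Feb, Apr; column 3 is Jul.
Long rows with account=AC037, month=Jul: 981 + 794 = 1775.

1775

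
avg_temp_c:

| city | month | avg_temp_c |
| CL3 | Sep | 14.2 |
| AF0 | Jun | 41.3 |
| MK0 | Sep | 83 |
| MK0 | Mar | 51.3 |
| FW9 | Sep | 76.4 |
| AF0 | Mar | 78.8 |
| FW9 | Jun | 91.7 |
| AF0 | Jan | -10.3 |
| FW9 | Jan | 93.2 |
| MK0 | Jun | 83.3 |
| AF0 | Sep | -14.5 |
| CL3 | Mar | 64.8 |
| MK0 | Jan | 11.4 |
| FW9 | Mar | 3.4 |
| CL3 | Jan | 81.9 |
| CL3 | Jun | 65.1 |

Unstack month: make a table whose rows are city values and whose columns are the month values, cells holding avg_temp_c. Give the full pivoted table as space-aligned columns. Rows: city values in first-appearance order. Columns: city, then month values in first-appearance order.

city  Sep    Jun   Mar   Jan  
CL3   14.2   65.1  64.8  81.9 
AF0   -14.5  41.3  78.8  -10.3
MK0   83     83.3  51.3  11.4 
FW9   76.4   91.7  3.4   93.2 

Columns: city plus the 4 distinct month values (Sep, Jun, Mar, Jan).
For example, row CL3 column Sep takes avg_temp_c=14.2 from the long row (CL3, Sep).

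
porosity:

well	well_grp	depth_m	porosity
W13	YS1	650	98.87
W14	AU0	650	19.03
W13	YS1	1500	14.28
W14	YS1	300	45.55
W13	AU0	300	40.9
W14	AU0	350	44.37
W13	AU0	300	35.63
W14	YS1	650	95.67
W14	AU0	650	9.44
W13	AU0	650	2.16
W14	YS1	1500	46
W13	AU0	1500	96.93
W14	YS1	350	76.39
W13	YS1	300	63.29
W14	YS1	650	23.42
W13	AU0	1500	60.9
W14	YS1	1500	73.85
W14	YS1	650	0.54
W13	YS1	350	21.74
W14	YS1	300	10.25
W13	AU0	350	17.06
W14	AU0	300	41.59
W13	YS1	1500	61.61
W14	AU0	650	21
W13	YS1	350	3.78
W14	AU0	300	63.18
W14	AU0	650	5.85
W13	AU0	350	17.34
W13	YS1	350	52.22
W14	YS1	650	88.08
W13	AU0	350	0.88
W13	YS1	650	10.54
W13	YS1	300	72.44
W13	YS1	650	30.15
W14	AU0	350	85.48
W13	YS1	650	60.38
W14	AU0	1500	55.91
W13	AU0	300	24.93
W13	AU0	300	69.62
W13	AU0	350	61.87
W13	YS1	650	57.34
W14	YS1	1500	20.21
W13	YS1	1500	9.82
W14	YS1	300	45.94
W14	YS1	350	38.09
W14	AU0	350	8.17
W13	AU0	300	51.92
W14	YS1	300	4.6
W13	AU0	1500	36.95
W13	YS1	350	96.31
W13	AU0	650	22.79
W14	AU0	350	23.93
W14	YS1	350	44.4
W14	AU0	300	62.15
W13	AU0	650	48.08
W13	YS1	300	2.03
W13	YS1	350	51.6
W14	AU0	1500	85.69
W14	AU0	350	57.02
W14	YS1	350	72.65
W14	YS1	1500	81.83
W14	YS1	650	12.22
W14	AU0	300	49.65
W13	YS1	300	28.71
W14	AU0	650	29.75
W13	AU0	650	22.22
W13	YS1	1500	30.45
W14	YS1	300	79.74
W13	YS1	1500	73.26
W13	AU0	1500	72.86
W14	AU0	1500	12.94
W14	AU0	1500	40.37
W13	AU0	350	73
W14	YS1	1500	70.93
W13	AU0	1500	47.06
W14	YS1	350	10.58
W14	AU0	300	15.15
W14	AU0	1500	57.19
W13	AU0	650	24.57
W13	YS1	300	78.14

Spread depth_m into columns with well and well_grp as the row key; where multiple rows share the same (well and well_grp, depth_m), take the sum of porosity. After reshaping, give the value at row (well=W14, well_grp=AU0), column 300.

Rows with well=W14, well_grp=AU0 and depth_m=300: porosity values are 41.59, 63.18, 62.15, 49.65, 15.15.
41.59 + 63.18 + 62.15 + 49.65 + 15.15 = 231.72.

231.72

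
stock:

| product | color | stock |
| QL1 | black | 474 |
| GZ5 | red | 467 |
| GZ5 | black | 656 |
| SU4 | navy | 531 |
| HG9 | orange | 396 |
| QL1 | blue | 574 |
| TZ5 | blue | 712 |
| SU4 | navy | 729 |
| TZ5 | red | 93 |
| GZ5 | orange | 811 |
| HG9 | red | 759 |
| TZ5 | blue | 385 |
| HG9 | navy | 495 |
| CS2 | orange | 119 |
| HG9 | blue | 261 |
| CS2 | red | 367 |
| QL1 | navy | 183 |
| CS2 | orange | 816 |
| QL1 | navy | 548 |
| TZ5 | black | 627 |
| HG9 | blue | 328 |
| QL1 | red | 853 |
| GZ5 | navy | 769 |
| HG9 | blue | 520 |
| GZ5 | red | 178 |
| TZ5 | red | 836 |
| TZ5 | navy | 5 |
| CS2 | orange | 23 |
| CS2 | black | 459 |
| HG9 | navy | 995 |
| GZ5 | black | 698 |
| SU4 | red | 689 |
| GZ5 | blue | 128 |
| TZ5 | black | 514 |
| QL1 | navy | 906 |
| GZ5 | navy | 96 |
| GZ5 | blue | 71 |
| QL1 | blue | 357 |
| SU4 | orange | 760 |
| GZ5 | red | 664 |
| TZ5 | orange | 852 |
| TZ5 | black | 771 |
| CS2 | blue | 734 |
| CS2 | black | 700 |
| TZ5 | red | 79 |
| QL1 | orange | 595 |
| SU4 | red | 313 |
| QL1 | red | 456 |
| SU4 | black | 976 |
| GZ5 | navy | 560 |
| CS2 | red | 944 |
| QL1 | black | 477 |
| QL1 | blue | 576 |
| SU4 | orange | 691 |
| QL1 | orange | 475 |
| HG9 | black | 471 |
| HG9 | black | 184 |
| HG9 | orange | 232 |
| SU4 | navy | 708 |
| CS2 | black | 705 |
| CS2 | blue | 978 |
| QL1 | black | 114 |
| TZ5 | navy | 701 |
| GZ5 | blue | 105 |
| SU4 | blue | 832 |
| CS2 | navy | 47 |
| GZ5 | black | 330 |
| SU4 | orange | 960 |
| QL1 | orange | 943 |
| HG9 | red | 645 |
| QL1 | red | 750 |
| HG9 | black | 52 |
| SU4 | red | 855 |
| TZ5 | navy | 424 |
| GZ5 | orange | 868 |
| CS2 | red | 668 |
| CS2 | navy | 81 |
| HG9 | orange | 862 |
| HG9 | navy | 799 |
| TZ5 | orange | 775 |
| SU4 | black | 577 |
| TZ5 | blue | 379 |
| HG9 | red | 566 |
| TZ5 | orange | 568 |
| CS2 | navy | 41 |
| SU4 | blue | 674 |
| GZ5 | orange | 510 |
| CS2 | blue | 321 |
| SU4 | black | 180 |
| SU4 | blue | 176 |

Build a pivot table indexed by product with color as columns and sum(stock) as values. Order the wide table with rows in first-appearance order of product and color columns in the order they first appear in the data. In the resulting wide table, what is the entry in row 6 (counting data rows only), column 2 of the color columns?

1979

With rows in first-appearance order of product, row 6 is product=CS2. color columns in first-appearance order: black, red, navy, orange, blue; column 2 is red.
Long rows with product=CS2, color=red: 367 + 944 + 668 = 1979.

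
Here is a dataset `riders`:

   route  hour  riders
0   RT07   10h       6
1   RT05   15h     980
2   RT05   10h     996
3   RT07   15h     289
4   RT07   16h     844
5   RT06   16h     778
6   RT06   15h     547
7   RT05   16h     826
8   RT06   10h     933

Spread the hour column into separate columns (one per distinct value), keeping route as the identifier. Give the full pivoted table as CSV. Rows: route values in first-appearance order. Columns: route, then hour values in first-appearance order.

Columns: route plus the 3 distinct hour values (10h, 15h, 16h).
For example, row RT07 column 10h takes riders=6 from the long row (RT07, 10h).

route,10h,15h,16h
RT07,6,289,844
RT05,996,980,826
RT06,933,547,778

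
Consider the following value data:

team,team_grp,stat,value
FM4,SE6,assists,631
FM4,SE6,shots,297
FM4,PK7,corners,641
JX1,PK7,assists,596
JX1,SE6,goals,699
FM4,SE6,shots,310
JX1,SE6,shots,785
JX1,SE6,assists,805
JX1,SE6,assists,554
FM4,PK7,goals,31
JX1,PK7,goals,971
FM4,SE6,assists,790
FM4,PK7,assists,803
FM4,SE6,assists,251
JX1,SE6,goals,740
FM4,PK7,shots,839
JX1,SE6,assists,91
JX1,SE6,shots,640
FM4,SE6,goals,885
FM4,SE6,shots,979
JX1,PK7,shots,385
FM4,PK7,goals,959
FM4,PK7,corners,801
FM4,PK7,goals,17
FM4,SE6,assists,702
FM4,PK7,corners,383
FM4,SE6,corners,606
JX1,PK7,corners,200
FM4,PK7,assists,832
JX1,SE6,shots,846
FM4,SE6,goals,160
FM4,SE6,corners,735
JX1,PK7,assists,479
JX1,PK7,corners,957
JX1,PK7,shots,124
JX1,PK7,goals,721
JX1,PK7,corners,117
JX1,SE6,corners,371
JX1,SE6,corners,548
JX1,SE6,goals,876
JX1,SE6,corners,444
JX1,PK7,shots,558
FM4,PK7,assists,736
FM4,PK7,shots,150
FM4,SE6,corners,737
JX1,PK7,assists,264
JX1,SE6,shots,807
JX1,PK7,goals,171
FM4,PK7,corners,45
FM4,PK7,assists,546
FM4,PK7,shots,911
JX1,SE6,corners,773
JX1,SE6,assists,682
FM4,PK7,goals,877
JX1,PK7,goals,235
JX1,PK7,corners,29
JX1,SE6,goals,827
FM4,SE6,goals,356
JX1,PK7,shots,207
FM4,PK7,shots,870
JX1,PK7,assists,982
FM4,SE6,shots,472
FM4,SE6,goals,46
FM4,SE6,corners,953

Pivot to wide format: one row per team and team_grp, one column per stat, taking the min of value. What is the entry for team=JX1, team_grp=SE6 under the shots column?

Rows with team=JX1, team_grp=SE6 and stat=shots: value values are 785, 640, 846, 807.
min(785, 640, 846, 807) = 640.

640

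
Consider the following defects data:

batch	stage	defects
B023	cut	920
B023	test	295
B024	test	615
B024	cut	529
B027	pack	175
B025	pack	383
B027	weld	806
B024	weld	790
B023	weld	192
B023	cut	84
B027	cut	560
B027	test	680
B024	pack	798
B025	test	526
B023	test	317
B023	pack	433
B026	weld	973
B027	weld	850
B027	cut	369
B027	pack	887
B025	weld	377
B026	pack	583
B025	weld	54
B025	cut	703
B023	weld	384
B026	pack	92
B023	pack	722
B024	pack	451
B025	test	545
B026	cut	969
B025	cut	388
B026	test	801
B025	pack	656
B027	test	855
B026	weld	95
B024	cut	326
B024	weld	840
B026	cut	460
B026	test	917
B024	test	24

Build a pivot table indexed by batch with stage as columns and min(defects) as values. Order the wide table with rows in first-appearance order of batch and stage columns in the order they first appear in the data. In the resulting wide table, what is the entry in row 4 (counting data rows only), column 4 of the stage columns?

With rows in first-appearance order of batch, row 4 is batch=B025. stage columns in first-appearance order: cut, test, pack, weld; column 4 is weld.
Long rows with batch=B025, stage=weld: min(377, 54) = 54.

54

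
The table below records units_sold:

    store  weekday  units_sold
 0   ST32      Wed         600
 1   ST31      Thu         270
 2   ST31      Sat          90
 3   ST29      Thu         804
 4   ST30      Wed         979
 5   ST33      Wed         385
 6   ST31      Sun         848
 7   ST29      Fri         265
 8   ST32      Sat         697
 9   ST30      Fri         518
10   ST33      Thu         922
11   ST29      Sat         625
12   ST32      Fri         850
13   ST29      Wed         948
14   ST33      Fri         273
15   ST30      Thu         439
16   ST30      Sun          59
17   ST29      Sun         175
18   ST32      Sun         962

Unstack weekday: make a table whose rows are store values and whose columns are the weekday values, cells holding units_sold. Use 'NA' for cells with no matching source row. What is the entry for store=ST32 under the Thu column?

NA

No long-format row has store=ST32 and weekday=Thu, so the cell is NA.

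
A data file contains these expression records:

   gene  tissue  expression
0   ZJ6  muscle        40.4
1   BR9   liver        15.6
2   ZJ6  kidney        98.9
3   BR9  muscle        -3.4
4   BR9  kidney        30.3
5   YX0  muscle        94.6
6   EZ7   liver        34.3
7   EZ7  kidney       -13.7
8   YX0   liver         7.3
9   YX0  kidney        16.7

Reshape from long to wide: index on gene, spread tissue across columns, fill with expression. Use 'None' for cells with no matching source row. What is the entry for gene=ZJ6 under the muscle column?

40.4

The long row with gene=ZJ6, tissue=muscle has expression=40.4.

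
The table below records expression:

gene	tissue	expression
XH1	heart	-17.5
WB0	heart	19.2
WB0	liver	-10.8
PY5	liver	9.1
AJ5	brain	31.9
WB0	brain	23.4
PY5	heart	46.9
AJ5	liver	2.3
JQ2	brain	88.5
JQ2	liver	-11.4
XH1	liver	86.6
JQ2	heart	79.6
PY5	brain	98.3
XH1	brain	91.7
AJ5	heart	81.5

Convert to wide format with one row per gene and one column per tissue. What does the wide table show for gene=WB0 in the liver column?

Wide layout: rows indexed by gene, columns are the 3 distinct tissue values (heart, liver, brain).
Cell (gene=WB0, tissue=liver) draws from the long row where gene=WB0 and tissue=liver, which has expression=-10.8.

-10.8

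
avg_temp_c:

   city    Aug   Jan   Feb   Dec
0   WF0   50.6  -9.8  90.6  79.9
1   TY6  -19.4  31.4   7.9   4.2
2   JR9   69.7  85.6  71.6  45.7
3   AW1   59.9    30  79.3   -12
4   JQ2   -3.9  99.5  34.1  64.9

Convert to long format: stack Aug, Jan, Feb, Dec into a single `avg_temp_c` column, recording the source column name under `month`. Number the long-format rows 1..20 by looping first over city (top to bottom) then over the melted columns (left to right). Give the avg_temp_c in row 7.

20 rows total (5 × 4). Row 7: index ⌊(7-1)/4⌋ = 1 into city → TY6; (7-1) mod 4 = 2 into the melted columns → Feb.
So row 7 is (TY6, Feb, 7.9); avg_temp_c = 7.9.

7.9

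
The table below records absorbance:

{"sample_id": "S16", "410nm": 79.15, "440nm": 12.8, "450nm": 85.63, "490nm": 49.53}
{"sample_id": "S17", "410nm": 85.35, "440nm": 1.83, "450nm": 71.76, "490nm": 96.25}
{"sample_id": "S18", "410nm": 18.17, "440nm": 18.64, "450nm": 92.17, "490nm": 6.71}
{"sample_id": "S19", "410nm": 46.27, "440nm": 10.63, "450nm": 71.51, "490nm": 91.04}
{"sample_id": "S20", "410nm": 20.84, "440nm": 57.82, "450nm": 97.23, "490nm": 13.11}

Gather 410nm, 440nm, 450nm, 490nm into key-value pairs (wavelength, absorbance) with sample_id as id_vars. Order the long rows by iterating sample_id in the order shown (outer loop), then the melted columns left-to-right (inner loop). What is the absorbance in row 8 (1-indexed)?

20 rows total (5 × 4). Row 8: index ⌊(8-1)/4⌋ = 1 into sample_id → S17; (8-1) mod 4 = 3 into the melted columns → 490nm.
So row 8 is (S17, 490nm, 96.25); absorbance = 96.25.

96.25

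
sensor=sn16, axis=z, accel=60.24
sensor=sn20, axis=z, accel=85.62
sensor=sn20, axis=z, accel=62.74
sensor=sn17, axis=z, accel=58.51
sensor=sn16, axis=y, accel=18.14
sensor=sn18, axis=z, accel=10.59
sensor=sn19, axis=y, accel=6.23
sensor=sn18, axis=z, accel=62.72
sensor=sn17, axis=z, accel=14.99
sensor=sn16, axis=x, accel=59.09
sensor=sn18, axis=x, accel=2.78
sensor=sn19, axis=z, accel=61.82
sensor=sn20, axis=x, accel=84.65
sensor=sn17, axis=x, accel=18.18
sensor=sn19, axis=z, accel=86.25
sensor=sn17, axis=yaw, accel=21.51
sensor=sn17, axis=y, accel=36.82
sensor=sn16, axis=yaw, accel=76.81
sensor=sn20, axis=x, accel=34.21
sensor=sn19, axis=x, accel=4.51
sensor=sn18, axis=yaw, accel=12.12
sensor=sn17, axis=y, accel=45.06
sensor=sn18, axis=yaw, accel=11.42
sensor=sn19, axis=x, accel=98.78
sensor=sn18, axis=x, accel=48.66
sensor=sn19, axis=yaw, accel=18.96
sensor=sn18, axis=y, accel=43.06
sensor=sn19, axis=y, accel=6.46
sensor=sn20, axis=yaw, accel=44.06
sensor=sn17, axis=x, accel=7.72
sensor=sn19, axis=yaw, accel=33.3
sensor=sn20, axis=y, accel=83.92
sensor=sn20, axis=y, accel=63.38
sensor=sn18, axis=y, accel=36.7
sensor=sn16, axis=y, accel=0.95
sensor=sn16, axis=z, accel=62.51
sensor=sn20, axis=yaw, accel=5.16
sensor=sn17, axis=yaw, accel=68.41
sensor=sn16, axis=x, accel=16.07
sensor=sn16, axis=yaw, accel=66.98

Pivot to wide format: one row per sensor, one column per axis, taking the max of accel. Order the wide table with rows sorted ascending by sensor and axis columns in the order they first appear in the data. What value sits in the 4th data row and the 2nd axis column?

With rows sorted ascending by sensor, row 4 is sensor=sn19. axis columns in first-appearance order: z, y, x, yaw; column 2 is y.
Long rows with sensor=sn19, axis=y: max(6.23, 6.46) = 6.46.

6.46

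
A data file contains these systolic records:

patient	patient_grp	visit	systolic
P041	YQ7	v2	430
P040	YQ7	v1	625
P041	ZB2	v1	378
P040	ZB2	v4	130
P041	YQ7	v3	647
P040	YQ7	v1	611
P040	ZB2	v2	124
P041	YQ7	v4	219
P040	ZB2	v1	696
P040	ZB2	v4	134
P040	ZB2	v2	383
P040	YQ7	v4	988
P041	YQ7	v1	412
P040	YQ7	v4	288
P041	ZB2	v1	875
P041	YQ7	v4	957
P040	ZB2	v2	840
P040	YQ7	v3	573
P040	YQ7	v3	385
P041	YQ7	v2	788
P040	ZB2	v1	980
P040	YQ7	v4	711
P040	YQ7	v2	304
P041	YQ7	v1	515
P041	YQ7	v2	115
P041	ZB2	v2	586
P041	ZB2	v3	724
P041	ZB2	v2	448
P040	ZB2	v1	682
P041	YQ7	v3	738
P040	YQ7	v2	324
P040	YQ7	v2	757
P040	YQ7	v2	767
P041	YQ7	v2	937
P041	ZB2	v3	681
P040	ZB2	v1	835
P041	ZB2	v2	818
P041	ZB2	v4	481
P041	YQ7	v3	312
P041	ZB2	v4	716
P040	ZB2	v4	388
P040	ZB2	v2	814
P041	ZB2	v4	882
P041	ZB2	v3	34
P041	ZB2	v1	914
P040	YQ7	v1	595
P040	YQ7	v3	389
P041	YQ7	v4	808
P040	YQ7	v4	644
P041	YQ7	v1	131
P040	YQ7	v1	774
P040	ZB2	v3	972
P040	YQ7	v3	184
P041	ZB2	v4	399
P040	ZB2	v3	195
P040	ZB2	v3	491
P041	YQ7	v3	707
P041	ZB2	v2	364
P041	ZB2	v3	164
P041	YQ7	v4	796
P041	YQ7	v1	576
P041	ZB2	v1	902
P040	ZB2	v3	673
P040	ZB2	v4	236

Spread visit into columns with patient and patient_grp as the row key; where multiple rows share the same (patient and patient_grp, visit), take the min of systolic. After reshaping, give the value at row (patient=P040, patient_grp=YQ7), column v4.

288

Rows with patient=P040, patient_grp=YQ7 and visit=v4: systolic values are 988, 288, 711, 644.
min(988, 288, 711, 644) = 288.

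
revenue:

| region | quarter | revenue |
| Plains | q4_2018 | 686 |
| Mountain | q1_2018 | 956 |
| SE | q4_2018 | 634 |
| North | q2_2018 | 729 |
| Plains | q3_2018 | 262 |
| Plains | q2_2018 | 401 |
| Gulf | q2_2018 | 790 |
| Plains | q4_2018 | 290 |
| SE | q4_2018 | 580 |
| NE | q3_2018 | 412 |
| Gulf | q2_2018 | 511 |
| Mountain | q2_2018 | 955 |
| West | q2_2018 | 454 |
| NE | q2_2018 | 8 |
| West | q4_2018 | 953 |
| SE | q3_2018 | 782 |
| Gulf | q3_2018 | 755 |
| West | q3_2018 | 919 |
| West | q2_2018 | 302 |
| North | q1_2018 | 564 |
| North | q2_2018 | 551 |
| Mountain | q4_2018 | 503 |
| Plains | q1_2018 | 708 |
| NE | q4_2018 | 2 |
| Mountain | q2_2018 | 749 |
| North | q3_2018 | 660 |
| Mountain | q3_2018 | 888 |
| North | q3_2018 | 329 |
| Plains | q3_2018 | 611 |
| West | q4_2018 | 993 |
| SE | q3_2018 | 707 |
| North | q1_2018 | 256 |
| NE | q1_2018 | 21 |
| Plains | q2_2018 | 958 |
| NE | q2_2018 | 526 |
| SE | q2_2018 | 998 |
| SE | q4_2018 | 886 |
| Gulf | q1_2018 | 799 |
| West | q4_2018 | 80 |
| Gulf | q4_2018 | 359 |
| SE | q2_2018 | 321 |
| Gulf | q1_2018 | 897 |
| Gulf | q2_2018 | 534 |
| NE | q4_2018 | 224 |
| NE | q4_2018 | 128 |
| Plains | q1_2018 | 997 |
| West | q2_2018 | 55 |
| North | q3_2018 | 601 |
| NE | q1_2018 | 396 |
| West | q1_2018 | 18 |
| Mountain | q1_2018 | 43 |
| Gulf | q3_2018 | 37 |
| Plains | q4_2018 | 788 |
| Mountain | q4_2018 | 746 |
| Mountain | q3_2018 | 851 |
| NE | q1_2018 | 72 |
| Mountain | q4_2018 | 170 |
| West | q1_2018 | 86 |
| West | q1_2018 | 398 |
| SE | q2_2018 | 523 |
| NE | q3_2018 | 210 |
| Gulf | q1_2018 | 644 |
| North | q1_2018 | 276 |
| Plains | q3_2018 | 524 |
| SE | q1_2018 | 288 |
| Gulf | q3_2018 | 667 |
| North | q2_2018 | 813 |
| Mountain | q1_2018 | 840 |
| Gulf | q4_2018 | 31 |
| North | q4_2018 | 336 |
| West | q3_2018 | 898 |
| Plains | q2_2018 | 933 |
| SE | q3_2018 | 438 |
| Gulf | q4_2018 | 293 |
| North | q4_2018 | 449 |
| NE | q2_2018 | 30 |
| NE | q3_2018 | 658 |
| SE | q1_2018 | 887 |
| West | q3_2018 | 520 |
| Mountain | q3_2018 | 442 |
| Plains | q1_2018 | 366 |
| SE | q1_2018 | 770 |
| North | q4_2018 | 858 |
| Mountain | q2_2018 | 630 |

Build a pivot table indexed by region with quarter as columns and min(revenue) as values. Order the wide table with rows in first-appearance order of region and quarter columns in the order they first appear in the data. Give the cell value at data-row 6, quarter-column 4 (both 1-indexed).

210

With rows in first-appearance order of region, row 6 is region=NE. quarter columns in first-appearance order: q4_2018, q1_2018, q2_2018, q3_2018; column 4 is q3_2018.
Long rows with region=NE, quarter=q3_2018: min(412, 210, 658) = 210.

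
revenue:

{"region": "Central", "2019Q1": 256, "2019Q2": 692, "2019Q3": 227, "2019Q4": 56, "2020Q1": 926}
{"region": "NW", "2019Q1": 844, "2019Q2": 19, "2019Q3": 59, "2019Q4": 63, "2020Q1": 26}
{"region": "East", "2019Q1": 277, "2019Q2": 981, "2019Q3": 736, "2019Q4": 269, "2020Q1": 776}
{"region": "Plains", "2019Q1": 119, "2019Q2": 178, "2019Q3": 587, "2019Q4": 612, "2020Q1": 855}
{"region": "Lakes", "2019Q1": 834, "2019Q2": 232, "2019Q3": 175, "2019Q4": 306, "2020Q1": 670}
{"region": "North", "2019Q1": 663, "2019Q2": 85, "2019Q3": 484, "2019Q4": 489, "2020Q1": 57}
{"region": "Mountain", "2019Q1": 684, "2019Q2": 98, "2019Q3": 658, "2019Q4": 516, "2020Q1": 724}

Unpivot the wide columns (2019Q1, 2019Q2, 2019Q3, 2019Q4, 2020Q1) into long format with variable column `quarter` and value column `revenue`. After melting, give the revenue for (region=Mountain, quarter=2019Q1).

Unpivoting turns each (region, wide-column) pair into one long row.
The wide cell at row Mountain, column 2019Q1 holds 684, so the long row (Mountain, 2019Q1) has revenue=684.

684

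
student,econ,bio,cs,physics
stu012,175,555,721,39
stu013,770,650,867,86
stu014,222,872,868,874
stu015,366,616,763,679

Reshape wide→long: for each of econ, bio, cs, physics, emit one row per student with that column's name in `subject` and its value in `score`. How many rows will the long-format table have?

16

4 student values × 4 melted columns = 16 rows.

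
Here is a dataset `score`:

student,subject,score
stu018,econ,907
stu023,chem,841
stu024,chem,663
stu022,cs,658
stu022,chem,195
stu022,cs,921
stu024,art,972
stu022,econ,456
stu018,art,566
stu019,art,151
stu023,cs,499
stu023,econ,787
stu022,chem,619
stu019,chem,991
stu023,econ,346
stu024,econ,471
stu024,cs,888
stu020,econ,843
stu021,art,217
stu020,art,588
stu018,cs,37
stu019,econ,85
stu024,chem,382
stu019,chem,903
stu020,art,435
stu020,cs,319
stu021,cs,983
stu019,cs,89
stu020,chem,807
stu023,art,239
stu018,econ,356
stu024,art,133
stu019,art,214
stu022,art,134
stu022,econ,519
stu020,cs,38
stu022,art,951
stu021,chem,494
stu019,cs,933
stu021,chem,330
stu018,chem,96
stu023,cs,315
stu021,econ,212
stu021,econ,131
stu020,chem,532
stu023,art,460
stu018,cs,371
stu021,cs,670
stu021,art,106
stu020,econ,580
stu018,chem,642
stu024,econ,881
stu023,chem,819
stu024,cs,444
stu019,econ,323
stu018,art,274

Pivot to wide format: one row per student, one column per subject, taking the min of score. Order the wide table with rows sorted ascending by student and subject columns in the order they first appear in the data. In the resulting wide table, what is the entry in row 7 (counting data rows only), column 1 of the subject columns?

471

With rows sorted ascending by student, row 7 is student=stu024. subject columns in first-appearance order: econ, chem, cs, art; column 1 is econ.
Long rows with student=stu024, subject=econ: min(471, 881) = 471.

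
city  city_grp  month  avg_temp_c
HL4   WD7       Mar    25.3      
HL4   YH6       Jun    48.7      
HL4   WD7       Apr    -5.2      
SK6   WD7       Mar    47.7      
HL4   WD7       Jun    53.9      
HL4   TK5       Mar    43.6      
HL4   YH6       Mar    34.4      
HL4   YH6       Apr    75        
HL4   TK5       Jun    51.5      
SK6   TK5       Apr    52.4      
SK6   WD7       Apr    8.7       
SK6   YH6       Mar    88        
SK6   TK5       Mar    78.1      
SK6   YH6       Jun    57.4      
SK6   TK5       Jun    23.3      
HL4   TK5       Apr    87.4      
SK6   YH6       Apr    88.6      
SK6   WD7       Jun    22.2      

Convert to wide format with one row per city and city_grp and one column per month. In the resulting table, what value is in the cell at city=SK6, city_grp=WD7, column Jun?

22.2

Wide layout: rows indexed by city and city_grp, columns are the 3 distinct month values (Mar, Jun, Apr).
Cell (city=SK6, city_grp=WD7, month=Jun) draws from the long row where city=SK6, city_grp=WD7 and month=Jun, which has avg_temp_c=22.2.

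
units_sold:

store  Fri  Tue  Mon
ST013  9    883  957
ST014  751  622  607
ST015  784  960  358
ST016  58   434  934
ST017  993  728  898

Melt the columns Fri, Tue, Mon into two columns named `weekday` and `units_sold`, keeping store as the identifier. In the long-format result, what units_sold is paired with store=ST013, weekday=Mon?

957

Unpivoting turns each (store, wide-column) pair into one long row.
The wide cell at row ST013, column Mon holds 957, so the long row (ST013, Mon) has units_sold=957.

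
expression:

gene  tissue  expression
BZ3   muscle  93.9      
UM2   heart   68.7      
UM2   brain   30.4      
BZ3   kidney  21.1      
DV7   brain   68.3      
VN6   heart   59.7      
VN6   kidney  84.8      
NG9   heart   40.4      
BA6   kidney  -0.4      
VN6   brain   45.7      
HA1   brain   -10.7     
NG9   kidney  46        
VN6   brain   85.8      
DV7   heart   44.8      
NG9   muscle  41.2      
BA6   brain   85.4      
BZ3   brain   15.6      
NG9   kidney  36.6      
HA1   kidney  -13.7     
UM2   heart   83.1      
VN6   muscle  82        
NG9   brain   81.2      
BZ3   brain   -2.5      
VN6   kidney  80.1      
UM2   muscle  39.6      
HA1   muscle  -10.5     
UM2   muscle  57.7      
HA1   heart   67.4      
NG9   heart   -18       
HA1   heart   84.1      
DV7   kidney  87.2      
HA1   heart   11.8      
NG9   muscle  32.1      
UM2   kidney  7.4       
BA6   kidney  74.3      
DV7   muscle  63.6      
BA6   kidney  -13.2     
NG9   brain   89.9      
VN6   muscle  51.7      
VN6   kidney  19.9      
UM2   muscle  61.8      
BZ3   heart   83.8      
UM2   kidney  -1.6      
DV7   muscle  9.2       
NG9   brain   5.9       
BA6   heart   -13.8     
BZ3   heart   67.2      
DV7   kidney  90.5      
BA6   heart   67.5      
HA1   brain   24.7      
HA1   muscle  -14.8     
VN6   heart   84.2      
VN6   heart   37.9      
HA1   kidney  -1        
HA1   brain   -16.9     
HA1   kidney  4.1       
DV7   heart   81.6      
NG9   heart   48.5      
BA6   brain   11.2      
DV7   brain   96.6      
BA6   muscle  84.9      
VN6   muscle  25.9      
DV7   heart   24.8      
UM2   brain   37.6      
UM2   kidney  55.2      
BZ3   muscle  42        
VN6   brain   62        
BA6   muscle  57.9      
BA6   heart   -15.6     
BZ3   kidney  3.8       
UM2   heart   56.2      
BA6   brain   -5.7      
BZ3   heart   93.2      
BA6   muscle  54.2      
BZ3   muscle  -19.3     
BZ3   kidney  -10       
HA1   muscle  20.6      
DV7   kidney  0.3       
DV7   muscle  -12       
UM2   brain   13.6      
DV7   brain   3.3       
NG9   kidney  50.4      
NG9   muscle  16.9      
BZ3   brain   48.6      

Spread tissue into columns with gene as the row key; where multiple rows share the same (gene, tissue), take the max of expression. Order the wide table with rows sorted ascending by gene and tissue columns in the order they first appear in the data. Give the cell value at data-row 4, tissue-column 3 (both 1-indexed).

24.7

With rows sorted ascending by gene, row 4 is gene=HA1. tissue columns in first-appearance order: muscle, heart, brain, kidney; column 3 is brain.
Long rows with gene=HA1, tissue=brain: max(-10.7, 24.7, -16.9) = 24.7.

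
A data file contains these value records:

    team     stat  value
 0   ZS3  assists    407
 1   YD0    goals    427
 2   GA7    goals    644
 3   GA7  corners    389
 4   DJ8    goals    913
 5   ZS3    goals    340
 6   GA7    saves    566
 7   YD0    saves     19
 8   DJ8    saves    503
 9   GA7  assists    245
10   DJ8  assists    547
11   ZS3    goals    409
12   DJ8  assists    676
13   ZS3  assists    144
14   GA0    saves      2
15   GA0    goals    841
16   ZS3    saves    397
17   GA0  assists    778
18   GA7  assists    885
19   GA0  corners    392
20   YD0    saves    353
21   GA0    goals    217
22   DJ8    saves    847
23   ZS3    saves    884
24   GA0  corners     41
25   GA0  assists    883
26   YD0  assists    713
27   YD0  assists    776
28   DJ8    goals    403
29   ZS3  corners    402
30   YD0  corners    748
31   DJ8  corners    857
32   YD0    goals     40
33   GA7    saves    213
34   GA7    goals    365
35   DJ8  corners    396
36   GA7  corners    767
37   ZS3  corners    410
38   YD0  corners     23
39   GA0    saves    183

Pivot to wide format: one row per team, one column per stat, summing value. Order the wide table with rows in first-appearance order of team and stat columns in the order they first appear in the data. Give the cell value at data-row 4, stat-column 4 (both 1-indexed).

With rows in first-appearance order of team, row 4 is team=DJ8. stat columns in first-appearance order: assists, goals, corners, saves; column 4 is saves.
Long rows with team=DJ8, stat=saves: 503 + 847 = 1350.

1350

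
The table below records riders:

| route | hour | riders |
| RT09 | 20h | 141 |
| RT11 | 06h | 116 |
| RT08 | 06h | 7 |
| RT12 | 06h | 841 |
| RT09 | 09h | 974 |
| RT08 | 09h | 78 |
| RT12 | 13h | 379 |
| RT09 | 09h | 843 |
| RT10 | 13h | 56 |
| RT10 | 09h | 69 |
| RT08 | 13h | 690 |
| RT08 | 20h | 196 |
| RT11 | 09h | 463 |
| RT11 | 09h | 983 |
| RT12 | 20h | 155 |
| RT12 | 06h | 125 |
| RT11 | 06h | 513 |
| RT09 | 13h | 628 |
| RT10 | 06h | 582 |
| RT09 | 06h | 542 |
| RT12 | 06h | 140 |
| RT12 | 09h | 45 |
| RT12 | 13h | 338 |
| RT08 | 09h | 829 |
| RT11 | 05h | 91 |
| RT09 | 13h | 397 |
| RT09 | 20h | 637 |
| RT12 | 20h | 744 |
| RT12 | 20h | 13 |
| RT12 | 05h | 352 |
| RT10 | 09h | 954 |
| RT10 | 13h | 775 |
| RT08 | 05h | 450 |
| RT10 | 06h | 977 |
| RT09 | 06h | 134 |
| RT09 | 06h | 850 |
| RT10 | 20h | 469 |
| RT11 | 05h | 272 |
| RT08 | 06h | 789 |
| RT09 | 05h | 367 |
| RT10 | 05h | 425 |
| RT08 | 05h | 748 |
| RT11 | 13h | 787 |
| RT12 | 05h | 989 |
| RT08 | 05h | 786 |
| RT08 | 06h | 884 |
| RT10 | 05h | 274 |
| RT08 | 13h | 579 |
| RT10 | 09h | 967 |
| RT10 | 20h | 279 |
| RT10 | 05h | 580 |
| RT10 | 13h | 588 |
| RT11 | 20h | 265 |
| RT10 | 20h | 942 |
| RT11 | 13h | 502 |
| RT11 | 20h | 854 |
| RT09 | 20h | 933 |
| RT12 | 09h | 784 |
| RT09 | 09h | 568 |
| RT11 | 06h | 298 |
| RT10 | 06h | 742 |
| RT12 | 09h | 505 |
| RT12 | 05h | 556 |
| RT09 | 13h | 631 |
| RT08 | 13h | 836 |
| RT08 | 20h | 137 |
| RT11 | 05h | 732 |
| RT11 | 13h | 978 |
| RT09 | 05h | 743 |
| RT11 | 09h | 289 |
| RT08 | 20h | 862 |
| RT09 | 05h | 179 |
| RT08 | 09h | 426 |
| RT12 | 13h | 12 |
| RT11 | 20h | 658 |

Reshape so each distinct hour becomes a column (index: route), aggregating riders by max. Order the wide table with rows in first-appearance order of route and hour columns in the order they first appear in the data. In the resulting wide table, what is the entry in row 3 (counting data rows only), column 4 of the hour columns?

836

With rows in first-appearance order of route, row 3 is route=RT08. hour columns in first-appearance order: 20h, 06h, 09h, 13h, 05h; column 4 is 13h.
Long rows with route=RT08, hour=13h: max(690, 579, 836) = 836.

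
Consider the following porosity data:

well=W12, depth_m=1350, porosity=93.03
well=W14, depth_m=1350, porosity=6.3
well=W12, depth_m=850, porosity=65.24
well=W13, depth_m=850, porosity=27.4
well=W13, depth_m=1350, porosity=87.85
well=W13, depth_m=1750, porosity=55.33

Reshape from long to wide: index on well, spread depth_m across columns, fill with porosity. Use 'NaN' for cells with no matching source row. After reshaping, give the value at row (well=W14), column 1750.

No long-format row has well=W14 and depth_m=1750, so the cell is NaN.

NaN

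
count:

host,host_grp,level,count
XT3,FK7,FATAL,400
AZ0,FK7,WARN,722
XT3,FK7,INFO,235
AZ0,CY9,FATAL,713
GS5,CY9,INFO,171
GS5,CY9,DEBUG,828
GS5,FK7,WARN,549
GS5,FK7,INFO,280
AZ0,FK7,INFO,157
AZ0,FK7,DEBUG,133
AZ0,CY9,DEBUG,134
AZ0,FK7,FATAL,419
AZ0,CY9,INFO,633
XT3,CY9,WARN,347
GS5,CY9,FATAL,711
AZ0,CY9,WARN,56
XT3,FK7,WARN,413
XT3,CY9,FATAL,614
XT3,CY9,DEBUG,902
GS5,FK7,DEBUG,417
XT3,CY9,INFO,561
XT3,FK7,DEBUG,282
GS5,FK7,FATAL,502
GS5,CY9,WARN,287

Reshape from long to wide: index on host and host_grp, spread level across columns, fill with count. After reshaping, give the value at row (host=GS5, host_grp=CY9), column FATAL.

Wide layout: rows indexed by host and host_grp, columns are the 4 distinct level values (FATAL, WARN, INFO, DEBUG).
Cell (host=GS5, host_grp=CY9, level=FATAL) draws from the long row where host=GS5, host_grp=CY9 and level=FATAL, which has count=711.

711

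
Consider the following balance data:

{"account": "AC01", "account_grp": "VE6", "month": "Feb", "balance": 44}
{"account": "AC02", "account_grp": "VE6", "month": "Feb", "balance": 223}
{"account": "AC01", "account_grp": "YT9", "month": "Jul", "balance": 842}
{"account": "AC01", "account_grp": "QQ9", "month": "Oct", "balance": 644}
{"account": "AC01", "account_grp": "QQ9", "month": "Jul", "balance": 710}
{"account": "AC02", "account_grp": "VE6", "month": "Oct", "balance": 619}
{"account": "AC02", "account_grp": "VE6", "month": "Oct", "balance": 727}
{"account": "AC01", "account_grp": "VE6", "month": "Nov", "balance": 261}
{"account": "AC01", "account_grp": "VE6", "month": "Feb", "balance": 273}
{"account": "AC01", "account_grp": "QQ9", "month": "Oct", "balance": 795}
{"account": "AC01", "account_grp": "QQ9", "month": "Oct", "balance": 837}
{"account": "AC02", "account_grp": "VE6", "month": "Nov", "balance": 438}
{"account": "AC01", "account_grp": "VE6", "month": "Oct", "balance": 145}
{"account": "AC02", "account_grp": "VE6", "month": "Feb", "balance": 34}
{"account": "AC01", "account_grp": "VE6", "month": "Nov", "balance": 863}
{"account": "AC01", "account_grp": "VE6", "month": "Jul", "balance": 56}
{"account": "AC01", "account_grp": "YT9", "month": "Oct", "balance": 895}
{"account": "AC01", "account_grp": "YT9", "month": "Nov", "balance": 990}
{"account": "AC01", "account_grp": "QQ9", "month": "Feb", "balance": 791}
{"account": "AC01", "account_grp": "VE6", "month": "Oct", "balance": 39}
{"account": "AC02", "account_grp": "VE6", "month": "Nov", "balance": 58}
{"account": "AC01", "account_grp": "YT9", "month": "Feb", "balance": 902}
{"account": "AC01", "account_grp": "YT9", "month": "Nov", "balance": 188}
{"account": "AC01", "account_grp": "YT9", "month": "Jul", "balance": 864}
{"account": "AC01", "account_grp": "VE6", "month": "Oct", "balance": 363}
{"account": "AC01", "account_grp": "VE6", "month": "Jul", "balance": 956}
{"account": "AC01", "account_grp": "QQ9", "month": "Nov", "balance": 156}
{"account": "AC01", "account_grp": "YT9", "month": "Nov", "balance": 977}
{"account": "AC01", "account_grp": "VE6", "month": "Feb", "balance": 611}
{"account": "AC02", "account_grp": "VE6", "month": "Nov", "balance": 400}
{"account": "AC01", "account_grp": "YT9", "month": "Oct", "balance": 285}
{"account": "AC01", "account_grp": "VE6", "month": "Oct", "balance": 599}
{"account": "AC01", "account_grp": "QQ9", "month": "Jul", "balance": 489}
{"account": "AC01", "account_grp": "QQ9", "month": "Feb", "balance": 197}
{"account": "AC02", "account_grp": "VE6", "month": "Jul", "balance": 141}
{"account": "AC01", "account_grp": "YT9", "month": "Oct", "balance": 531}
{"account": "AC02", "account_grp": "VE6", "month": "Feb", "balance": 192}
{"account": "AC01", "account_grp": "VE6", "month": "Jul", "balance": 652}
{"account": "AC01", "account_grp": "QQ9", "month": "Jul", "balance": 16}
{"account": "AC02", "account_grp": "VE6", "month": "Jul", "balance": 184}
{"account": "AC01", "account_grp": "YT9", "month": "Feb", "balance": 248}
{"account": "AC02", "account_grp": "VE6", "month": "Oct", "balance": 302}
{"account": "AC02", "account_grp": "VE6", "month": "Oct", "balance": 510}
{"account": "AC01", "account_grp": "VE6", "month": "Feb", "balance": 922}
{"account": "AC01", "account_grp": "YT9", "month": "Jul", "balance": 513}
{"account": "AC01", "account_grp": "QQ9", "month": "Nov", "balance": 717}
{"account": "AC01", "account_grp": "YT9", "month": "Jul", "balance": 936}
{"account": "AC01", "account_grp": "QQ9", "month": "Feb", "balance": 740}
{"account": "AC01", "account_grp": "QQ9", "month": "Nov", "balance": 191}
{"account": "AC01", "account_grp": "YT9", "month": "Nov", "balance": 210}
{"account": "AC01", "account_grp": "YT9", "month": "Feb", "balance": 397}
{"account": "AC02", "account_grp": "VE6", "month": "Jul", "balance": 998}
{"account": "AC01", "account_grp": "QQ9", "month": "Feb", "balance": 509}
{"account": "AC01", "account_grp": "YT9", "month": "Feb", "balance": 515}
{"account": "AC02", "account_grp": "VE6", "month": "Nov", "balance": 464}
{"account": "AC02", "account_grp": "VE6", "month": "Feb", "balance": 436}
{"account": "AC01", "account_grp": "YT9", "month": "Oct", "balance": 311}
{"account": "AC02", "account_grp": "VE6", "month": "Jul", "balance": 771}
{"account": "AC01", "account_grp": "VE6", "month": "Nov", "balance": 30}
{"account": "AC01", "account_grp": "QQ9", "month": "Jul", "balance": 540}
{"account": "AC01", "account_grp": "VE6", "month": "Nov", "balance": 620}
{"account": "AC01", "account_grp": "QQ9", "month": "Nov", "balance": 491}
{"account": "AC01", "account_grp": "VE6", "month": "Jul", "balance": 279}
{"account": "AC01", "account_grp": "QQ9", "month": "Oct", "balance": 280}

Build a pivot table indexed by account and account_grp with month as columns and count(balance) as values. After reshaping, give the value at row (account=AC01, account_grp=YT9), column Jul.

Rows with account=AC01, account_grp=YT9 and month=Jul: balance values are 842, 864, 513, 936.
4 rows match — count = 4.

4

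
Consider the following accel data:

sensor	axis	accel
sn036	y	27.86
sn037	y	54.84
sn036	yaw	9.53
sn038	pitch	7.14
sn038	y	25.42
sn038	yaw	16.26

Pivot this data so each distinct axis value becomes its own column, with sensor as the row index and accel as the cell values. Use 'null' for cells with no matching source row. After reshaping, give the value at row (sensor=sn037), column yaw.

No long-format row has sensor=sn037 and axis=yaw, so the cell is null.

null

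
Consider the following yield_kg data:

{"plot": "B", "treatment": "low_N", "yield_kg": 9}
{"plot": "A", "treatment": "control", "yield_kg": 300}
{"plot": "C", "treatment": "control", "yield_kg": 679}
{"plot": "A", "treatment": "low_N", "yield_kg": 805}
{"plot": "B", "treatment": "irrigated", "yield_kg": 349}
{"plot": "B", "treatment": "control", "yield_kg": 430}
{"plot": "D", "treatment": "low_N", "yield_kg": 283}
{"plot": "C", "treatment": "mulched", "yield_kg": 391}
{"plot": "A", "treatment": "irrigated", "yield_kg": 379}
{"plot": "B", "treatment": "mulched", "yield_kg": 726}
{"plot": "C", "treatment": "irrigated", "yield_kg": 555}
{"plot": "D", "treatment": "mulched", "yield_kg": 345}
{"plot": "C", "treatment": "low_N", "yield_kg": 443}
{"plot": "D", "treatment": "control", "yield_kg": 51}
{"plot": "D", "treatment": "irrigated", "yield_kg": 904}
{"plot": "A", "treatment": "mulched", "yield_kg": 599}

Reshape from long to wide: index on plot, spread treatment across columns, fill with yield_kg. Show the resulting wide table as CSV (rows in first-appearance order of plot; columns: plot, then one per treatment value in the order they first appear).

Columns: plot plus the 4 distinct treatment values (low_N, control, irrigated, mulched).
For example, row B column low_N takes yield_kg=9 from the long row (B, low_N).

plot,low_N,control,irrigated,mulched
B,9,430,349,726
A,805,300,379,599
C,443,679,555,391
D,283,51,904,345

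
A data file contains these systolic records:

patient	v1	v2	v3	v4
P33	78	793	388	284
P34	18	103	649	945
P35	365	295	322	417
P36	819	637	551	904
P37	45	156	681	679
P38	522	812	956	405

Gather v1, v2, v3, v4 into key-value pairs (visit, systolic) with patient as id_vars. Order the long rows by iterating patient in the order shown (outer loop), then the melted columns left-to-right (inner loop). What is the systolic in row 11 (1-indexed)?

24 rows total (6 × 4). Row 11: index ⌊(11-1)/4⌋ = 2 into patient → P35; (11-1) mod 4 = 2 into the melted columns → v3.
So row 11 is (P35, v3, 322); systolic = 322.

322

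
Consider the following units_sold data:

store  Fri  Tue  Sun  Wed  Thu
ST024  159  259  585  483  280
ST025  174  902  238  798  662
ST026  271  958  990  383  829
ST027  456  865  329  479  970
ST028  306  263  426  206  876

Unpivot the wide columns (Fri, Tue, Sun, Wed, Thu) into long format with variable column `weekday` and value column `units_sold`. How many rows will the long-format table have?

25

5 store values × 5 melted columns = 25 rows.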